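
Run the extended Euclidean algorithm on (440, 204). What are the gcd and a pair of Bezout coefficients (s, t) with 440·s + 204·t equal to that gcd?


Euclidean algorithm on (440, 204) — divide until remainder is 0:
  440 = 2 · 204 + 32
  204 = 6 · 32 + 12
  32 = 2 · 12 + 8
  12 = 1 · 8 + 4
  8 = 2 · 4 + 0
gcd(440, 204) = 4.
Track Bezout coefficients alongside the remainders: start with r₀ = 440 = a·1 + b·0 (s = 1, t = 0) and r₁ = 204 = a·0 + b·1 (s = 0, t = 1); each new remainder r_{k+1} = r_{k-1} − q_k·r_k inherits s_{k+1} = s_{k-1} − q_k·s_k, t_{k+1} = t_{k-1} − q_k·t_k, so r_k = a·s_k + b·t_k at every step:
  q = 2: r = 32, s = 1 − 2·0 = 1, t = 0 − 2·1 = -2  (check: 440·1 + 204·(-2) = 32)
  q = 6: r = 12, s = 0 − 6·1 = -6, t = 1 − 6·(-2) = 13  (check: 440·(-6) + 204·13 = 12)
  q = 2: r = 8, s = 1 − 2·(-6) = 13, t = -2 − 2·13 = -28  (check: 440·13 + 204·(-28) = 8)
  q = 1: r = 4, s = -6 − 1·13 = -19, t = 13 − 1·(-28) = 41  (check: 440·(-19) + 204·41 = 4)
The row with r = 4 (the gcd) gives the Bezout coefficients s = -19, t = 41.
Result: 440 · (-19) + 204 · (41) = 4.

gcd(440, 204) = 4; s = -19, t = 41 (check: 440·(-19) + 204·41 = 4).


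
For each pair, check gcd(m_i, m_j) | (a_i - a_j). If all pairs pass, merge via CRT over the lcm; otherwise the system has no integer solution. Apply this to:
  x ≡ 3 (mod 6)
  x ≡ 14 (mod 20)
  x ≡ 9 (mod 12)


Moduli 6, 20, 12 are not pairwise coprime, so CRT works modulo lcm(m_i) when all pairwise compatibility conditions hold.
Pairwise compatibility: gcd(m_i, m_j) must divide a_i - a_j for every pair.
Merge one congruence at a time:
  Start: x ≡ 3 (mod 6).
  Combine with x ≡ 14 (mod 20): gcd(6, 20) = 2, and 14 - 3 = 11 is NOT divisible by 2.
    ⇒ system is inconsistent (no integer solution).

No solution (the system is inconsistent).


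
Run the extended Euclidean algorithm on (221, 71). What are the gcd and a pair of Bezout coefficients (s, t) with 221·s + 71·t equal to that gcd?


Euclidean algorithm on (221, 71) — divide until remainder is 0:
  221 = 3 · 71 + 8
  71 = 8 · 8 + 7
  8 = 1 · 7 + 1
  7 = 7 · 1 + 0
gcd(221, 71) = 1.
Track Bezout coefficients alongside the remainders: start with r₀ = 221 = a·1 + b·0 (s = 1, t = 0) and r₁ = 71 = a·0 + b·1 (s = 0, t = 1); each new remainder r_{k+1} = r_{k-1} − q_k·r_k inherits s_{k+1} = s_{k-1} − q_k·s_k, t_{k+1} = t_{k-1} − q_k·t_k, so r_k = a·s_k + b·t_k at every step:
  q = 3: r = 8, s = 1 − 3·0 = 1, t = 0 − 3·1 = -3  (check: 221·1 + 71·(-3) = 8)
  q = 8: r = 7, s = 0 − 8·1 = -8, t = 1 − 8·(-3) = 25  (check: 221·(-8) + 71·25 = 7)
  q = 1: r = 1, s = 1 − 1·(-8) = 9, t = -3 − 1·25 = -28  (check: 221·9 + 71·(-28) = 1)
The row with r = 1 (the gcd) gives the Bezout coefficients s = 9, t = -28.
Result: 221 · (9) + 71 · (-28) = 1.

gcd(221, 71) = 1; s = 9, t = -28 (check: 221·9 + 71·(-28) = 1).


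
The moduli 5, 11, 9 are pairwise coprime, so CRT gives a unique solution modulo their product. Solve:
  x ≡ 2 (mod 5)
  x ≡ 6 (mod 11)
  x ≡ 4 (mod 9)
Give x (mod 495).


Moduli 5, 11, 9 are pairwise coprime; by CRT there is a unique solution modulo M = 5 · 11 · 9 = 495.
Solve pairwise, accumulating the modulus:
  Start with x ≡ 2 (mod 5).
  Combine with x ≡ 6 (mod 11): since gcd(5, 11) = 1, we get a unique residue mod 55.
    Write x = 2 + 5·t and substitute into x ≡ 6 (mod 11): 5·t ≡ 6 − 2 = 4 (mod 11).
    The inverse of 5 mod 11 is 9 (since 5·9 = 45 = 4·11 + 1), so t ≡ 9·4 = 36 ≡ 3 (mod 11).
    Then x = 2 + 5·3 = 17, valid modulo lcm(5, 11) = 55: x ≡ 17 (mod 55).
  Combine with x ≡ 4 (mod 9): since gcd(55, 9) = 1, we get a unique residue mod 495.
    Write x = 17 + 55·t and substitute into x ≡ 4 (mod 9): 55·t ≡ 4 − 17 = -13 (mod 9).
    Reduce coefficients mod 9: 1·t ≡ 5 (mod 9).
    So t ≡ 5 (mod 9).
    Then x = 17 + 55·5 = 292, valid modulo lcm(55, 9) = 495: x ≡ 292 (mod 495).
Verify: 292 mod 5 = 2 ✓, 292 mod 11 = 6 ✓, 292 mod 9 = 4 ✓.

x ≡ 292 (mod 495).


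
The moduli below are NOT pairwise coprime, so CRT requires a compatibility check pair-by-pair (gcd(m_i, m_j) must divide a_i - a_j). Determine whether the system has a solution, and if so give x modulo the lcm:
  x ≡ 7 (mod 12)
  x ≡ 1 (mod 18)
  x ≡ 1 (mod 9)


Moduli 12, 18, 9 are not pairwise coprime, so CRT works modulo lcm(m_i) when all pairwise compatibility conditions hold.
Pairwise compatibility: gcd(m_i, m_j) must divide a_i - a_j for every pair.
Merge one congruence at a time:
  Start: x ≡ 7 (mod 12).
  Combine with x ≡ 1 (mod 18): gcd(12, 18) = 6; 1 - 7 = -6, which IS divisible by 6, so compatible.
    Write x = 7 + 12·t and substitute into x ≡ 1 (mod 18): 12·t ≡ 1 − 7 = -6 (mod 18).
    Divide the congruence (and modulus) by g = 6: 2·t ≡ -1 (mod 3).
    Reduce coefficients mod 3: 2·t ≡ 2 (mod 3).
    The inverse of 2 mod 3 is 2 (since 2·2 = 4 = 1·3 + 1), so t ≡ 2·2 = 4 ≡ 1 (mod 3).
    Then x = 7 + 12·1 = 19, valid modulo lcm(12, 18) = 36: x ≡ 19 (mod 36).
  Combine with x ≡ 1 (mod 9): gcd(36, 9) = 9; 1 - 19 = -18, which IS divisible by 9, so compatible.
    Write x = 19 + 36·t and substitute into x ≡ 1 (mod 9): 36·t ≡ 1 − 19 = -18 (mod 9).
    Divide the congruence (and modulus) by g = 9: 4·t ≡ -2 (mod 1).
    Modulo 1 every t works; take t = 0.
    Then x = 19 + 36·0 = 19, valid modulo lcm(36, 9) = 36: x ≡ 19 (mod 36).
Verify: 19 mod 12 = 7, 19 mod 18 = 1, 19 mod 9 = 1.

x ≡ 19 (mod 36).


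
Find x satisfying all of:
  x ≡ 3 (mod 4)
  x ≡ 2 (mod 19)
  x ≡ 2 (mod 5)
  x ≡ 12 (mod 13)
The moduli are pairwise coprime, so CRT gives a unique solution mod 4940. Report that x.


Product of moduli M = 4 · 19 · 5 · 13 = 4940.
Merge one congruence at a time:
  Start: x ≡ 3 (mod 4).
  Combine with x ≡ 2 (mod 19); new modulus lcm = 76.
    Write x = 3 + 4·t and substitute into x ≡ 2 (mod 19): 4·t ≡ 2 − 3 = -1 (mod 19).
    Reduce coefficients mod 19: 4·t ≡ 18 (mod 19).
    The inverse of 4 mod 19 is 5 (since 4·5 = 20 = 1·19 + 1), so t ≡ 5·18 = 90 ≡ 14 (mod 19).
    Then x = 3 + 4·14 = 59, valid modulo lcm(4, 19) = 76: x ≡ 59 (mod 76).
  Combine with x ≡ 2 (mod 5); new modulus lcm = 380.
    Write x = 59 + 76·t and substitute into x ≡ 2 (mod 5): 76·t ≡ 2 − 59 = -57 (mod 5).
    Reduce coefficients mod 5: 1·t ≡ 3 (mod 5).
    So t ≡ 3 (mod 5).
    Then x = 59 + 76·3 = 287, valid modulo lcm(76, 5) = 380: x ≡ 287 (mod 380).
  Combine with x ≡ 12 (mod 13); new modulus lcm = 4940.
    Write x = 287 + 380·t and substitute into x ≡ 12 (mod 13): 380·t ≡ 12 − 287 = -275 (mod 13).
    Reduce coefficients mod 13: 3·t ≡ 11 (mod 13).
    The inverse of 3 mod 13 is 9 (since 3·9 = 27 = 2·13 + 1), so t ≡ 9·11 = 99 ≡ 8 (mod 13).
    Then x = 287 + 380·8 = 3327, valid modulo lcm(380, 13) = 4940: x ≡ 3327 (mod 4940).
Verify against each original: 3327 mod 4 = 3, 3327 mod 19 = 2, 3327 mod 5 = 2, 3327 mod 13 = 12.

x ≡ 3327 (mod 4940).


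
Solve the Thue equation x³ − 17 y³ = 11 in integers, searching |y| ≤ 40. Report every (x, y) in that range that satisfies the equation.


The equation is x³ - 17y³ = 11. For fixed y, x³ = 17·y³ + 11, so a solution requires the RHS to be a perfect cube.
Strategy: iterate y from -40 to 40, compute RHS = 17·y³ + 11, and check whether it is a (positive or negative) perfect cube.
Check small values of y:
  y = 0: RHS = 11 is not a perfect cube.
  y = 1: RHS = 28 is not a perfect cube.
  y = -1: RHS = -6 is not a perfect cube.
  y = 2: RHS = 147 is not a perfect cube.
  y = -2: RHS = -125 = (-5)³ ⇒ x = -5 works.
  y = 3: RHS = 470 is not a perfect cube.
  y = -3: RHS = -448 is not a perfect cube.
Continuing the search up to |y| = 40 finds no further solutions beyond those listed.
Collected solutions: (-5, -2).

Solutions (with |y| ≤ 40): (-5, -2).


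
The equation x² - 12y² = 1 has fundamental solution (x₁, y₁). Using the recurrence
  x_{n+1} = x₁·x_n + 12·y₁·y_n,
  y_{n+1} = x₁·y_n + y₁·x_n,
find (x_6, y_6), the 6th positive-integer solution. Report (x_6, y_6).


Step 1: Find the fundamental solution (x₁, y₁) of x² - 12y² = 1.
  Expand √12 as a continued fraction. a₀ = ⌊√12⌋ = 3; iterate m_{k+1} = d_k·a_k − m_k, d_{k+1} = (12 − m_{k+1}²)/d_k, a_{k+1} = ⌊(a₀ + m_{k+1})/d_{k+1}⌋ (starting m₀ = 0, d₀ = 1), with convergents p_k = a_k·p_{k-1} + p_{k-2}, q_k = a_k·q_{k-1} + q_{k-2} (p₋₁ = 1, q₋₁ = 0):
  k = 0: a₀ = 3; p₀/q₀ = 3/1; p₀² − 12·q₀² = 9 − 12 = -3.
  k = 1: m = 3, d = 3, a = ⌊(3 + 3)/3⌋ = 2; p/q = (2·3 + 1)/(2·1 + 0) = 7/2; p² − 12·q² = 49 − 48 = 1.
  The first convergent with p² − 12·q² = 1 gives the fundamental solution (x₁, y₁) = (7, 2).
Step 2: Apply the recurrence (x_{n+1}, y_{n+1}) = (x₁x_n + 12y₁y_n, x₁y_n + y₁x_n) repeatedly.
  From (x_1, y_1) = (7, 2): x_2 = 7·7 + 12·2·2 = 97; y_2 = 7·2 + 2·7 = 28.
  From (x_2, y_2) = (97, 28): x_3 = 7·97 + 12·2·28 = 1351; y_3 = 7·28 + 2·97 = 390.
  From (x_3, y_3) = (1351, 390): x_4 = 7·1351 + 12·2·390 = 18817; y_4 = 7·390 + 2·1351 = 5432.
  From (x_4, y_4) = (18817, 5432): x_5 = 7·18817 + 12·2·5432 = 262087; y_5 = 7·5432 + 2·18817 = 75658.
  From (x_5, y_5) = (262087, 75658): x_6 = 7·262087 + 12·2·75658 = 3650401; y_6 = 7·75658 + 2·262087 = 1053780.
Step 3: Verify x_6² - 12·y_6² = 13325427460801 - 13325427460800 = 1 (should be 1). ✓

(x_1, y_1) = (7, 2); (x_6, y_6) = (3650401, 1053780).


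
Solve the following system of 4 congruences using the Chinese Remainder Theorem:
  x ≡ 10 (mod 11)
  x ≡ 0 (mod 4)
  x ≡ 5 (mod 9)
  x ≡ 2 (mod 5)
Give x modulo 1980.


Product of moduli M = 11 · 4 · 9 · 5 = 1980.
Merge one congruence at a time:
  Start: x ≡ 10 (mod 11).
  Combine with x ≡ 0 (mod 4); new modulus lcm = 44.
    Write x = 10 + 11·t and substitute into x ≡ 0 (mod 4): 11·t ≡ 0 − 10 = -10 (mod 4).
    Reduce coefficients mod 4: 3·t ≡ 2 (mod 4).
    The inverse of 3 mod 4 is 3 (since 3·3 = 9 = 2·4 + 1), so t ≡ 3·2 = 6 ≡ 2 (mod 4).
    Then x = 10 + 11·2 = 32, valid modulo lcm(11, 4) = 44: x ≡ 32 (mod 44).
  Combine with x ≡ 5 (mod 9); new modulus lcm = 396.
    Write x = 32 + 44·t and substitute into x ≡ 5 (mod 9): 44·t ≡ 5 − 32 = -27 (mod 9).
    Reduce coefficients mod 9: 8·t ≡ 0 (mod 9).
    The inverse of 8 mod 9 is 8 (since 8·8 = 64 = 7·9 + 1), so t ≡ 8·0 = 0 ≡ 0 (mod 9).
    Then x = 32 + 44·0 = 32, valid modulo lcm(44, 9) = 396: x ≡ 32 (mod 396).
  Combine with x ≡ 2 (mod 5); new modulus lcm = 1980.
    Write x = 32 + 396·t and substitute into x ≡ 2 (mod 5): 396·t ≡ 2 − 32 = -30 (mod 5).
    Reduce coefficients mod 5: 1·t ≡ 0 (mod 5).
    So t ≡ 0 (mod 5).
    Then x = 32 + 396·0 = 32, valid modulo lcm(396, 5) = 1980: x ≡ 32 (mod 1980).
Verify against each original: 32 mod 11 = 10, 32 mod 4 = 0, 32 mod 9 = 5, 32 mod 5 = 2.

x ≡ 32 (mod 1980).


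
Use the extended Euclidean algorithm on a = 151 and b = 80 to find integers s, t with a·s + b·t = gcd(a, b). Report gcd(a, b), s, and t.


Euclidean algorithm on (151, 80) — divide until remainder is 0:
  151 = 1 · 80 + 71
  80 = 1 · 71 + 9
  71 = 7 · 9 + 8
  9 = 1 · 8 + 1
  8 = 8 · 1 + 0
gcd(151, 80) = 1.
Track Bezout coefficients alongside the remainders: start with r₀ = 151 = a·1 + b·0 (s = 1, t = 0) and r₁ = 80 = a·0 + b·1 (s = 0, t = 1); each new remainder r_{k+1} = r_{k-1} − q_k·r_k inherits s_{k+1} = s_{k-1} − q_k·s_k, t_{k+1} = t_{k-1} − q_k·t_k, so r_k = a·s_k + b·t_k at every step:
  q = 1: r = 71, s = 1 − 1·0 = 1, t = 0 − 1·1 = -1  (check: 151·1 + 80·(-1) = 71)
  q = 1: r = 9, s = 0 − 1·1 = -1, t = 1 − 1·(-1) = 2  (check: 151·(-1) + 80·2 = 9)
  q = 7: r = 8, s = 1 − 7·(-1) = 8, t = -1 − 7·2 = -15  (check: 151·8 + 80·(-15) = 8)
  q = 1: r = 1, s = -1 − 1·8 = -9, t = 2 − 1·(-15) = 17  (check: 151·(-9) + 80·17 = 1)
The row with r = 1 (the gcd) gives the Bezout coefficients s = -9, t = 17.
Result: 151 · (-9) + 80 · (17) = 1.

gcd(151, 80) = 1; s = -9, t = 17 (check: 151·(-9) + 80·17 = 1).


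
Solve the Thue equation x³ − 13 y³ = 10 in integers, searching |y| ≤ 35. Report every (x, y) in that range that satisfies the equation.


The equation is x³ - 13y³ = 10. For fixed y, x³ = 13·y³ + 10, so a solution requires the RHS to be a perfect cube.
Strategy: iterate y from -35 to 35, compute RHS = 13·y³ + 10, and check whether it is a (positive or negative) perfect cube.
Check small values of y:
  y = 0: RHS = 10 is not a perfect cube.
  y = 1: RHS = 23 is not a perfect cube.
  y = -1: RHS = -3 is not a perfect cube.
  y = 2: RHS = 114 is not a perfect cube.
  y = -2: RHS = -94 is not a perfect cube.
  y = 3: RHS = 361 is not a perfect cube.
  y = -3: RHS = -341 is not a perfect cube.
Continuing the search up to |y| = 35 finds no solutions either.
No (x, y) in the scanned range satisfies the equation.

No integer solutions with |y| ≤ 35.


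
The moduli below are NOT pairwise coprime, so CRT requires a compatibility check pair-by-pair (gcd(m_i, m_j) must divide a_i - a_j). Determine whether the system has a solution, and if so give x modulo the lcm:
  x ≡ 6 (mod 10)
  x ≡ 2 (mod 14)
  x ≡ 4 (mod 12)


Moduli 10, 14, 12 are not pairwise coprime, so CRT works modulo lcm(m_i) when all pairwise compatibility conditions hold.
Pairwise compatibility: gcd(m_i, m_j) must divide a_i - a_j for every pair.
Merge one congruence at a time:
  Start: x ≡ 6 (mod 10).
  Combine with x ≡ 2 (mod 14): gcd(10, 14) = 2; 2 - 6 = -4, which IS divisible by 2, so compatible.
    Write x = 6 + 10·t and substitute into x ≡ 2 (mod 14): 10·t ≡ 2 − 6 = -4 (mod 14).
    Divide the congruence (and modulus) by g = 2: 5·t ≡ -2 (mod 7).
    Reduce coefficients mod 7: 5·t ≡ 5 (mod 7).
    The inverse of 5 mod 7 is 3 (since 5·3 = 15 = 2·7 + 1), so t ≡ 3·5 = 15 ≡ 1 (mod 7).
    Then x = 6 + 10·1 = 16, valid modulo lcm(10, 14) = 70: x ≡ 16 (mod 70).
  Combine with x ≡ 4 (mod 12): gcd(70, 12) = 2; 4 - 16 = -12, which IS divisible by 2, so compatible.
    Write x = 16 + 70·t and substitute into x ≡ 4 (mod 12): 70·t ≡ 4 − 16 = -12 (mod 12).
    Divide the congruence (and modulus) by g = 2: 35·t ≡ -6 (mod 6).
    Reduce coefficients mod 6: 5·t ≡ 0 (mod 6).
    The inverse of 5 mod 6 is 5 (since 5·5 = 25 = 4·6 + 1), so t ≡ 5·0 = 0 ≡ 0 (mod 6).
    Then x = 16 + 70·0 = 16, valid modulo lcm(70, 12) = 420: x ≡ 16 (mod 420).
Verify: 16 mod 10 = 6, 16 mod 14 = 2, 16 mod 12 = 4.

x ≡ 16 (mod 420).


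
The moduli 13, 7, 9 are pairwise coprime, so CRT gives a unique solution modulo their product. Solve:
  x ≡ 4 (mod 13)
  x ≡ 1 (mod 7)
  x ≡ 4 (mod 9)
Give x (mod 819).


Moduli 13, 7, 9 are pairwise coprime; by CRT there is a unique solution modulo M = 13 · 7 · 9 = 819.
Solve pairwise, accumulating the modulus:
  Start with x ≡ 4 (mod 13).
  Combine with x ≡ 1 (mod 7): since gcd(13, 7) = 1, we get a unique residue mod 91.
    Write x = 4 + 13·t and substitute into x ≡ 1 (mod 7): 13·t ≡ 1 − 4 = -3 (mod 7).
    Reduce coefficients mod 7: 6·t ≡ 4 (mod 7).
    The inverse of 6 mod 7 is 6 (since 6·6 = 36 = 5·7 + 1), so t ≡ 6·4 = 24 ≡ 3 (mod 7).
    Then x = 4 + 13·3 = 43, valid modulo lcm(13, 7) = 91: x ≡ 43 (mod 91).
  Combine with x ≡ 4 (mod 9): since gcd(91, 9) = 1, we get a unique residue mod 819.
    Write x = 43 + 91·t and substitute into x ≡ 4 (mod 9): 91·t ≡ 4 − 43 = -39 (mod 9).
    Reduce coefficients mod 9: 1·t ≡ 6 (mod 9).
    So t ≡ 6 (mod 9).
    Then x = 43 + 91·6 = 589, valid modulo lcm(91, 9) = 819: x ≡ 589 (mod 819).
Verify: 589 mod 13 = 4 ✓, 589 mod 7 = 1 ✓, 589 mod 9 = 4 ✓.

x ≡ 589 (mod 819).


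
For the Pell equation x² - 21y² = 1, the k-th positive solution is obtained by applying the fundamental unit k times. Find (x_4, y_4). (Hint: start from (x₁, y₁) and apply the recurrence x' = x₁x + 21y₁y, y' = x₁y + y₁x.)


Step 1: Find the fundamental solution (x₁, y₁) of x² - 21y² = 1.
  Expand √21 as a continued fraction. a₀ = ⌊√21⌋ = 4; iterate m_{k+1} = d_k·a_k − m_k, d_{k+1} = (21 − m_{k+1}²)/d_k, a_{k+1} = ⌊(a₀ + m_{k+1})/d_{k+1}⌋ (starting m₀ = 0, d₀ = 1), with convergents p_k = a_k·p_{k-1} + p_{k-2}, q_k = a_k·q_{k-1} + q_{k-2} (p₋₁ = 1, q₋₁ = 0):
  k = 0: a₀ = 4; p₀/q₀ = 4/1; p₀² − 21·q₀² = 16 − 21 = -5.
  k = 1: m = 4, d = 5, a = ⌊(4 + 4)/5⌋ = 1; p/q = (1·4 + 1)/(1·1 + 0) = 5/1; p² − 21·q² = 25 − 21 = 4.
  k = 2: m = 1, d = 4, a = ⌊(4 + 1)/4⌋ = 1; p/q = (1·5 + 4)/(1·1 + 1) = 9/2; p² − 21·q² = 81 − 84 = -3.
  k = 3: m = 3, d = 3, a = ⌊(4 + 3)/3⌋ = 2; p/q = (2·9 + 5)/(2·2 + 1) = 23/5; p² − 21·q² = 529 − 525 = 4.
  k = 4: m = 3, d = 4, a = ⌊(4 + 3)/4⌋ = 1; p/q = (1·23 + 9)/(1·5 + 2) = 32/7; p² − 21·q² = 1024 − 1029 = -5.
  k = 5: m = 1, d = 5, a = ⌊(4 + 1)/5⌋ = 1; p/q = (1·32 + 23)/(1·7 + 5) = 55/12; p² − 21·q² = 3025 − 3024 = 1.
  The first convergent with p² − 21·q² = 1 gives the fundamental solution (x₁, y₁) = (55, 12).
Step 2: Apply the recurrence (x_{n+1}, y_{n+1}) = (x₁x_n + 21y₁y_n, x₁y_n + y₁x_n) repeatedly.
  From (x_1, y_1) = (55, 12): x_2 = 55·55 + 21·12·12 = 6049; y_2 = 55·12 + 12·55 = 1320.
  From (x_2, y_2) = (6049, 1320): x_3 = 55·6049 + 21·12·1320 = 665335; y_3 = 55·1320 + 12·6049 = 145188.
  From (x_3, y_3) = (665335, 145188): x_4 = 55·665335 + 21·12·145188 = 73180801; y_4 = 55·145188 + 12·665335 = 15969360.
Step 3: Verify x_4² - 21·y_4² = 5355429635001601 - 5355429635001600 = 1 (should be 1). ✓

(x_1, y_1) = (55, 12); (x_4, y_4) = (73180801, 15969360).


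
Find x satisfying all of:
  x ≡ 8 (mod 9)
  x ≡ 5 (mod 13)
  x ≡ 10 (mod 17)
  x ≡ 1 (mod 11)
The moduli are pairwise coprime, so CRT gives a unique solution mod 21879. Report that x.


Product of moduli M = 9 · 13 · 17 · 11 = 21879.
Merge one congruence at a time:
  Start: x ≡ 8 (mod 9).
  Combine with x ≡ 5 (mod 13); new modulus lcm = 117.
    Write x = 8 + 9·t and substitute into x ≡ 5 (mod 13): 9·t ≡ 5 − 8 = -3 (mod 13).
    Reduce coefficients mod 13: 9·t ≡ 10 (mod 13).
    The inverse of 9 mod 13 is 3 (since 9·3 = 27 = 2·13 + 1), so t ≡ 3·10 = 30 ≡ 4 (mod 13).
    Then x = 8 + 9·4 = 44, valid modulo lcm(9, 13) = 117: x ≡ 44 (mod 117).
  Combine with x ≡ 10 (mod 17); new modulus lcm = 1989.
    Write x = 44 + 117·t and substitute into x ≡ 10 (mod 17): 117·t ≡ 10 − 44 = -34 (mod 17).
    Reduce coefficients mod 17: 15·t ≡ 0 (mod 17).
    The inverse of 15 mod 17 is 8 (since 15·8 = 120 = 7·17 + 1), so t ≡ 8·0 = 0 ≡ 0 (mod 17).
    Then x = 44 + 117·0 = 44, valid modulo lcm(117, 17) = 1989: x ≡ 44 (mod 1989).
  Combine with x ≡ 1 (mod 11); new modulus lcm = 21879.
    Write x = 44 + 1989·t and substitute into x ≡ 1 (mod 11): 1989·t ≡ 1 − 44 = -43 (mod 11).
    Reduce coefficients mod 11: 9·t ≡ 1 (mod 11).
    The inverse of 9 mod 11 is 5 (since 9·5 = 45 = 4·11 + 1), so t ≡ 5·1 = 5 ≡ 5 (mod 11).
    Then x = 44 + 1989·5 = 9989, valid modulo lcm(1989, 11) = 21879: x ≡ 9989 (mod 21879).
Verify against each original: 9989 mod 9 = 8, 9989 mod 13 = 5, 9989 mod 17 = 10, 9989 mod 11 = 1.

x ≡ 9989 (mod 21879).


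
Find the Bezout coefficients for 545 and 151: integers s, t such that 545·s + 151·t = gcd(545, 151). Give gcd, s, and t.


Euclidean algorithm on (545, 151) — divide until remainder is 0:
  545 = 3 · 151 + 92
  151 = 1 · 92 + 59
  92 = 1 · 59 + 33
  59 = 1 · 33 + 26
  33 = 1 · 26 + 7
  26 = 3 · 7 + 5
  7 = 1 · 5 + 2
  5 = 2 · 2 + 1
  2 = 2 · 1 + 0
gcd(545, 151) = 1.
Track Bezout coefficients alongside the remainders: start with r₀ = 545 = a·1 + b·0 (s = 1, t = 0) and r₁ = 151 = a·0 + b·1 (s = 0, t = 1); each new remainder r_{k+1} = r_{k-1} − q_k·r_k inherits s_{k+1} = s_{k-1} − q_k·s_k, t_{k+1} = t_{k-1} − q_k·t_k, so r_k = a·s_k + b·t_k at every step:
  q = 3: r = 92, s = 1 − 3·0 = 1, t = 0 − 3·1 = -3  (check: 545·1 + 151·(-3) = 92)
  q = 1: r = 59, s = 0 − 1·1 = -1, t = 1 − 1·(-3) = 4  (check: 545·(-1) + 151·4 = 59)
  q = 1: r = 33, s = 1 − 1·(-1) = 2, t = -3 − 1·4 = -7  (check: 545·2 + 151·(-7) = 33)
  q = 1: r = 26, s = -1 − 1·2 = -3, t = 4 − 1·(-7) = 11  (check: 545·(-3) + 151·11 = 26)
  q = 1: r = 7, s = 2 − 1·(-3) = 5, t = -7 − 1·11 = -18  (check: 545·5 + 151·(-18) = 7)
  q = 3: r = 5, s = -3 − 3·5 = -18, t = 11 − 3·(-18) = 65  (check: 545·(-18) + 151·65 = 5)
  q = 1: r = 2, s = 5 − 1·(-18) = 23, t = -18 − 1·65 = -83  (check: 545·23 + 151·(-83) = 2)
  q = 2: r = 1, s = -18 − 2·23 = -64, t = 65 − 2·(-83) = 231  (check: 545·(-64) + 151·231 = 1)
The row with r = 1 (the gcd) gives the Bezout coefficients s = -64, t = 231.
Result: 545 · (-64) + 151 · (231) = 1.

gcd(545, 151) = 1; s = -64, t = 231 (check: 545·(-64) + 151·231 = 1).


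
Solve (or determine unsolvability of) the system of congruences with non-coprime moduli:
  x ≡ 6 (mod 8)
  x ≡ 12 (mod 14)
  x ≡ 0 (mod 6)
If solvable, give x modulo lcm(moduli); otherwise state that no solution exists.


Moduli 8, 14, 6 are not pairwise coprime, so CRT works modulo lcm(m_i) when all pairwise compatibility conditions hold.
Pairwise compatibility: gcd(m_i, m_j) must divide a_i - a_j for every pair.
Merge one congruence at a time:
  Start: x ≡ 6 (mod 8).
  Combine with x ≡ 12 (mod 14): gcd(8, 14) = 2; 12 - 6 = 6, which IS divisible by 2, so compatible.
    Write x = 6 + 8·t and substitute into x ≡ 12 (mod 14): 8·t ≡ 12 − 6 = 6 (mod 14).
    Divide the congruence (and modulus) by g = 2: 4·t ≡ 3 (mod 7).
    The inverse of 4 mod 7 is 2 (since 4·2 = 8 = 1·7 + 1), so t ≡ 2·3 = 6 ≡ 6 (mod 7).
    Then x = 6 + 8·6 = 54, valid modulo lcm(8, 14) = 56: x ≡ 54 (mod 56).
  Combine with x ≡ 0 (mod 6): gcd(56, 6) = 2; 0 - 54 = -54, which IS divisible by 2, so compatible.
    Write x = 54 + 56·t and substitute into x ≡ 0 (mod 6): 56·t ≡ 0 − 54 = -54 (mod 6).
    Divide the congruence (and modulus) by g = 2: 28·t ≡ -27 (mod 3).
    Reduce coefficients mod 3: 1·t ≡ 0 (mod 3).
    So t ≡ 0 (mod 3).
    Then x = 54 + 56·0 = 54, valid modulo lcm(56, 6) = 168: x ≡ 54 (mod 168).
Verify: 54 mod 8 = 6, 54 mod 14 = 12, 54 mod 6 = 0.

x ≡ 54 (mod 168).


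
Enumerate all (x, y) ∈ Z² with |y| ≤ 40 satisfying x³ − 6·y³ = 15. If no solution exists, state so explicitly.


The equation is x³ - 6y³ = 15. For fixed y, x³ = 6·y³ + 15, so a solution requires the RHS to be a perfect cube.
Strategy: iterate y from -40 to 40, compute RHS = 6·y³ + 15, and check whether it is a (positive or negative) perfect cube.
Check small values of y:
  y = 0: RHS = 15 is not a perfect cube.
  y = 1: RHS = 21 is not a perfect cube.
  y = -1: RHS = 9 is not a perfect cube.
  y = 2: RHS = 63 is not a perfect cube.
  y = -2: RHS = -33 is not a perfect cube.
  y = 3: RHS = 177 is not a perfect cube.
  y = -3: RHS = -147 is not a perfect cube.
Continuing the search up to |y| = 40 finds no solutions either.
No (x, y) in the scanned range satisfies the equation.

No integer solutions with |y| ≤ 40.


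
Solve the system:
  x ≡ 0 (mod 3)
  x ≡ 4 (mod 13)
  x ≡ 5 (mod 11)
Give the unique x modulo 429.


Moduli 3, 13, 11 are pairwise coprime; by CRT there is a unique solution modulo M = 3 · 13 · 11 = 429.
Solve pairwise, accumulating the modulus:
  Start with x ≡ 0 (mod 3).
  Combine with x ≡ 4 (mod 13): since gcd(3, 13) = 1, we get a unique residue mod 39.
    Write x = 0 + 3·t and substitute into x ≡ 4 (mod 13): 3·t ≡ 4 − 0 = 4 (mod 13).
    The inverse of 3 mod 13 is 9 (since 3·9 = 27 = 2·13 + 1), so t ≡ 9·4 = 36 ≡ 10 (mod 13).
    Then x = 0 + 3·10 = 30, valid modulo lcm(3, 13) = 39: x ≡ 30 (mod 39).
  Combine with x ≡ 5 (mod 11): since gcd(39, 11) = 1, we get a unique residue mod 429.
    Write x = 30 + 39·t and substitute into x ≡ 5 (mod 11): 39·t ≡ 5 − 30 = -25 (mod 11).
    Reduce coefficients mod 11: 6·t ≡ 8 (mod 11).
    The inverse of 6 mod 11 is 2 (since 6·2 = 12 = 1·11 + 1), so t ≡ 2·8 = 16 ≡ 5 (mod 11).
    Then x = 30 + 39·5 = 225, valid modulo lcm(39, 11) = 429: x ≡ 225 (mod 429).
Verify: 225 mod 3 = 0 ✓, 225 mod 13 = 4 ✓, 225 mod 11 = 5 ✓.

x ≡ 225 (mod 429).


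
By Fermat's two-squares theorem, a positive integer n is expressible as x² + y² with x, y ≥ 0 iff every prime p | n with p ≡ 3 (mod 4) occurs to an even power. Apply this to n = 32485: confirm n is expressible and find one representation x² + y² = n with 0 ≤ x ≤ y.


Step 1: Factor n = 32485 = 5 · 73 · 89.
Step 2: Check the mod-4 condition on each prime factor: 5 ≡ 1 (mod 4), exponent 1; 73 ≡ 1 (mod 4), exponent 1; 89 ≡ 1 (mod 4), exponent 1.
All primes ≡ 3 (mod 4) appear to even exponent (or don't appear), so by the two-squares theorem n IS expressible as a sum of two squares.
Step 3: Build a representation. Here n = 5 · 73 · 89 is a product of primes ≡ 1 (mod 4). Each prime p ≡ 1 (mod 4) is itself a sum of two squares; find a² by testing p − a² for a perfect square:
  5: 5 − 1² = 4 = 2² ⇒ 5 = 1² + 2².
  73: 73 − 1² = 72, 73 − 2² = 69, 73 − 3² = 64 = 8² ⇒ 73 = 3² + 8².
  89: 89 − 1² = 88, 89 − 2² = 85, 89 − 3² = 80, 89 − 4² = 73, 89 − 5² = 64 = 8² ⇒ 89 = 5² + 8².
  Combine using the Brahmagupta–Fibonacci identity (a² + b²)(c² + d²) = (ac − bd)² + (ad + bc)² = (ac + bd)² + (ad − bc)²:
  5 · 73 = 365: from (1² + 2²)(3² + 8²), take (1·3 − 2·8, 1·8 + 2·3) = (3 − 16, 8 + 6) = (-13, 14); dropping signs (only squares matter) gives (13, 14); check 13² + 14² = 169 + 196 = 365 ✓.
  365 · 89 = 32485: from (13² + 14²)(5² + 8²), take (13·5 − 14·8, 13·8 + 14·5) = (65 − 112, 104 + 70) = (-47, 174); dropping signs (only squares matter) gives (47, 174); check 47² + 174² = 2209 + 30276 = 32485 ✓.
Step 4: Order so x ≤ y and verify: 47² + 174² = 2209 + 30276 = 32485 = n. ✓

n = 32485 = 47² + 174² (one valid representation with x ≤ y).


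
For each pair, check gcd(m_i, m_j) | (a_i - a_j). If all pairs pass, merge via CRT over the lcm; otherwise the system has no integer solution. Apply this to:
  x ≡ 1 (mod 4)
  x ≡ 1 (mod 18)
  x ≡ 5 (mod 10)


Moduli 4, 18, 10 are not pairwise coprime, so CRT works modulo lcm(m_i) when all pairwise compatibility conditions hold.
Pairwise compatibility: gcd(m_i, m_j) must divide a_i - a_j for every pair.
Merge one congruence at a time:
  Start: x ≡ 1 (mod 4).
  Combine with x ≡ 1 (mod 18): gcd(4, 18) = 2; 1 - 1 = 0, which IS divisible by 2, so compatible.
    Write x = 1 + 4·t and substitute into x ≡ 1 (mod 18): 4·t ≡ 1 − 1 = 0 (mod 18).
    Divide the congruence (and modulus) by g = 2: 2·t ≡ 0 (mod 9).
    The inverse of 2 mod 9 is 5 (since 2·5 = 10 = 1·9 + 1), so t ≡ 5·0 = 0 ≡ 0 (mod 9).
    Then x = 1 + 4·0 = 1, valid modulo lcm(4, 18) = 36: x ≡ 1 (mod 36).
  Combine with x ≡ 5 (mod 10): gcd(36, 10) = 2; 5 - 1 = 4, which IS divisible by 2, so compatible.
    Write x = 1 + 36·t and substitute into x ≡ 5 (mod 10): 36·t ≡ 5 − 1 = 4 (mod 10).
    Divide the congruence (and modulus) by g = 2: 18·t ≡ 2 (mod 5).
    Reduce coefficients mod 5: 3·t ≡ 2 (mod 5).
    The inverse of 3 mod 5 is 2 (since 3·2 = 6 = 1·5 + 1), so t ≡ 2·2 = 4 ≡ 4 (mod 5).
    Then x = 1 + 36·4 = 145, valid modulo lcm(36, 10) = 180: x ≡ 145 (mod 180).
Verify: 145 mod 4 = 1, 145 mod 18 = 1, 145 mod 10 = 5.

x ≡ 145 (mod 180).


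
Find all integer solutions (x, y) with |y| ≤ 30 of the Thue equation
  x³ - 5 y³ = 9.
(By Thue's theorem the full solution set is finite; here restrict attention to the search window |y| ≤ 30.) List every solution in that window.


The equation is x³ - 5y³ = 9. For fixed y, x³ = 5·y³ + 9, so a solution requires the RHS to be a perfect cube.
Strategy: iterate y from -30 to 30, compute RHS = 5·y³ + 9, and check whether it is a (positive or negative) perfect cube.
Check small values of y:
  y = 0: RHS = 9 is not a perfect cube.
  y = 1: RHS = 14 is not a perfect cube.
  y = -1: RHS = 4 is not a perfect cube.
  y = 2: RHS = 49 is not a perfect cube.
  y = -2: RHS = -31 is not a perfect cube.
  y = 3: RHS = 144 is not a perfect cube.
  y = -3: RHS = -126 is not a perfect cube.
Continuing the search up to |y| = 30 finds no solutions either.
No (x, y) in the scanned range satisfies the equation.

No integer solutions with |y| ≤ 30.


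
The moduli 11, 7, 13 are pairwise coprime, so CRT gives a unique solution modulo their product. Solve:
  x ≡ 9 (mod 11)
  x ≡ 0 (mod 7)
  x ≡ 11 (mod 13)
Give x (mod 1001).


Moduli 11, 7, 13 are pairwise coprime; by CRT there is a unique solution modulo M = 11 · 7 · 13 = 1001.
Solve pairwise, accumulating the modulus:
  Start with x ≡ 9 (mod 11).
  Combine with x ≡ 0 (mod 7): since gcd(11, 7) = 1, we get a unique residue mod 77.
    Write x = 9 + 11·t and substitute into x ≡ 0 (mod 7): 11·t ≡ 0 − 9 = -9 (mod 7).
    Reduce coefficients mod 7: 4·t ≡ 5 (mod 7).
    The inverse of 4 mod 7 is 2 (since 4·2 = 8 = 1·7 + 1), so t ≡ 2·5 = 10 ≡ 3 (mod 7).
    Then x = 9 + 11·3 = 42, valid modulo lcm(11, 7) = 77: x ≡ 42 (mod 77).
  Combine with x ≡ 11 (mod 13): since gcd(77, 13) = 1, we get a unique residue mod 1001.
    Write x = 42 + 77·t and substitute into x ≡ 11 (mod 13): 77·t ≡ 11 − 42 = -31 (mod 13).
    Reduce coefficients mod 13: 12·t ≡ 8 (mod 13).
    The inverse of 12 mod 13 is 12 (since 12·12 = 144 = 11·13 + 1), so t ≡ 12·8 = 96 ≡ 5 (mod 13).
    Then x = 42 + 77·5 = 427, valid modulo lcm(77, 13) = 1001: x ≡ 427 (mod 1001).
Verify: 427 mod 11 = 9 ✓, 427 mod 7 = 0 ✓, 427 mod 13 = 11 ✓.

x ≡ 427 (mod 1001).


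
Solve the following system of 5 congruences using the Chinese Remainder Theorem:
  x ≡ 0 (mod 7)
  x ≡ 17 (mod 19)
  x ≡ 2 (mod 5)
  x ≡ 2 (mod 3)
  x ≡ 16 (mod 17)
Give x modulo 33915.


Product of moduli M = 7 · 19 · 5 · 3 · 17 = 33915.
Merge one congruence at a time:
  Start: x ≡ 0 (mod 7).
  Combine with x ≡ 17 (mod 19); new modulus lcm = 133.
    Write x = 0 + 7·t and substitute into x ≡ 17 (mod 19): 7·t ≡ 17 − 0 = 17 (mod 19).
    The inverse of 7 mod 19 is 11 (since 7·11 = 77 = 4·19 + 1), so t ≡ 11·17 = 187 ≡ 16 (mod 19).
    Then x = 0 + 7·16 = 112, valid modulo lcm(7, 19) = 133: x ≡ 112 (mod 133).
  Combine with x ≡ 2 (mod 5); new modulus lcm = 665.
    Write x = 112 + 133·t and substitute into x ≡ 2 (mod 5): 133·t ≡ 2 − 112 = -110 (mod 5).
    Reduce coefficients mod 5: 3·t ≡ 0 (mod 5).
    The inverse of 3 mod 5 is 2 (since 3·2 = 6 = 1·5 + 1), so t ≡ 2·0 = 0 ≡ 0 (mod 5).
    Then x = 112 + 133·0 = 112, valid modulo lcm(133, 5) = 665: x ≡ 112 (mod 665).
  Combine with x ≡ 2 (mod 3); new modulus lcm = 1995.
    Write x = 112 + 665·t and substitute into x ≡ 2 (mod 3): 665·t ≡ 2 − 112 = -110 (mod 3).
    Reduce coefficients mod 3: 2·t ≡ 1 (mod 3).
    The inverse of 2 mod 3 is 2 (since 2·2 = 4 = 1·3 + 1), so t ≡ 2·1 = 2 ≡ 2 (mod 3).
    Then x = 112 + 665·2 = 1442, valid modulo lcm(665, 3) = 1995: x ≡ 1442 (mod 1995).
  Combine with x ≡ 16 (mod 17); new modulus lcm = 33915.
    Write x = 1442 + 1995·t and substitute into x ≡ 16 (mod 17): 1995·t ≡ 16 − 1442 = -1426 (mod 17).
    Reduce coefficients mod 17: 6·t ≡ 2 (mod 17).
    The inverse of 6 mod 17 is 3 (since 6·3 = 18 = 1·17 + 1), so t ≡ 3·2 = 6 ≡ 6 (mod 17).
    Then x = 1442 + 1995·6 = 13412, valid modulo lcm(1995, 17) = 33915: x ≡ 13412 (mod 33915).
Verify against each original: 13412 mod 7 = 0, 13412 mod 19 = 17, 13412 mod 5 = 2, 13412 mod 3 = 2, 13412 mod 17 = 16.

x ≡ 13412 (mod 33915).


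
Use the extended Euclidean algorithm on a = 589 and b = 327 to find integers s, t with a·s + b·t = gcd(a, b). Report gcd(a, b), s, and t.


Euclidean algorithm on (589, 327) — divide until remainder is 0:
  589 = 1 · 327 + 262
  327 = 1 · 262 + 65
  262 = 4 · 65 + 2
  65 = 32 · 2 + 1
  2 = 2 · 1 + 0
gcd(589, 327) = 1.
Track Bezout coefficients alongside the remainders: start with r₀ = 589 = a·1 + b·0 (s = 1, t = 0) and r₁ = 327 = a·0 + b·1 (s = 0, t = 1); each new remainder r_{k+1} = r_{k-1} − q_k·r_k inherits s_{k+1} = s_{k-1} − q_k·s_k, t_{k+1} = t_{k-1} − q_k·t_k, so r_k = a·s_k + b·t_k at every step:
  q = 1: r = 262, s = 1 − 1·0 = 1, t = 0 − 1·1 = -1  (check: 589·1 + 327·(-1) = 262)
  q = 1: r = 65, s = 0 − 1·1 = -1, t = 1 − 1·(-1) = 2  (check: 589·(-1) + 327·2 = 65)
  q = 4: r = 2, s = 1 − 4·(-1) = 5, t = -1 − 4·2 = -9  (check: 589·5 + 327·(-9) = 2)
  q = 32: r = 1, s = -1 − 32·5 = -161, t = 2 − 32·(-9) = 290  (check: 589·(-161) + 327·290 = 1)
The row with r = 1 (the gcd) gives the Bezout coefficients s = -161, t = 290.
Result: 589 · (-161) + 327 · (290) = 1.

gcd(589, 327) = 1; s = -161, t = 290 (check: 589·(-161) + 327·290 = 1).


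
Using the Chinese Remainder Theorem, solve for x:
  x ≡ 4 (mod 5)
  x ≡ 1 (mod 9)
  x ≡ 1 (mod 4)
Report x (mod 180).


Moduli 5, 9, 4 are pairwise coprime; by CRT there is a unique solution modulo M = 5 · 9 · 4 = 180.
Solve pairwise, accumulating the modulus:
  Start with x ≡ 4 (mod 5).
  Combine with x ≡ 1 (mod 9): since gcd(5, 9) = 1, we get a unique residue mod 45.
    Write x = 4 + 5·t and substitute into x ≡ 1 (mod 9): 5·t ≡ 1 − 4 = -3 (mod 9).
    Reduce coefficients mod 9: 5·t ≡ 6 (mod 9).
    The inverse of 5 mod 9 is 2 (since 5·2 = 10 = 1·9 + 1), so t ≡ 2·6 = 12 ≡ 3 (mod 9).
    Then x = 4 + 5·3 = 19, valid modulo lcm(5, 9) = 45: x ≡ 19 (mod 45).
  Combine with x ≡ 1 (mod 4): since gcd(45, 4) = 1, we get a unique residue mod 180.
    Write x = 19 + 45·t and substitute into x ≡ 1 (mod 4): 45·t ≡ 1 − 19 = -18 (mod 4).
    Reduce coefficients mod 4: 1·t ≡ 2 (mod 4).
    So t ≡ 2 (mod 4).
    Then x = 19 + 45·2 = 109, valid modulo lcm(45, 4) = 180: x ≡ 109 (mod 180).
Verify: 109 mod 5 = 4 ✓, 109 mod 9 = 1 ✓, 109 mod 4 = 1 ✓.

x ≡ 109 (mod 180).


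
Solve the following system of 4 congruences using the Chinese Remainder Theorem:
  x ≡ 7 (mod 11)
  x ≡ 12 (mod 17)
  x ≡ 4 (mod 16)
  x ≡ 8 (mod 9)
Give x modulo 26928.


Product of moduli M = 11 · 17 · 16 · 9 = 26928.
Merge one congruence at a time:
  Start: x ≡ 7 (mod 11).
  Combine with x ≡ 12 (mod 17); new modulus lcm = 187.
    Write x = 7 + 11·t and substitute into x ≡ 12 (mod 17): 11·t ≡ 12 − 7 = 5 (mod 17).
    The inverse of 11 mod 17 is 14 (since 11·14 = 154 = 9·17 + 1), so t ≡ 14·5 = 70 ≡ 2 (mod 17).
    Then x = 7 + 11·2 = 29, valid modulo lcm(11, 17) = 187: x ≡ 29 (mod 187).
  Combine with x ≡ 4 (mod 16); new modulus lcm = 2992.
    Write x = 29 + 187·t and substitute into x ≡ 4 (mod 16): 187·t ≡ 4 − 29 = -25 (mod 16).
    Reduce coefficients mod 16: 11·t ≡ 7 (mod 16).
    The inverse of 11 mod 16 is 3 (since 11·3 = 33 = 2·16 + 1), so t ≡ 3·7 = 21 ≡ 5 (mod 16).
    Then x = 29 + 187·5 = 964, valid modulo lcm(187, 16) = 2992: x ≡ 964 (mod 2992).
  Combine with x ≡ 8 (mod 9); new modulus lcm = 26928.
    Write x = 964 + 2992·t and substitute into x ≡ 8 (mod 9): 2992·t ≡ 8 − 964 = -956 (mod 9).
    Reduce coefficients mod 9: 4·t ≡ 7 (mod 9).
    The inverse of 4 mod 9 is 7 (since 4·7 = 28 = 3·9 + 1), so t ≡ 7·7 = 49 ≡ 4 (mod 9).
    Then x = 964 + 2992·4 = 12932, valid modulo lcm(2992, 9) = 26928: x ≡ 12932 (mod 26928).
Verify against each original: 12932 mod 11 = 7, 12932 mod 17 = 12, 12932 mod 16 = 4, 12932 mod 9 = 8.

x ≡ 12932 (mod 26928).


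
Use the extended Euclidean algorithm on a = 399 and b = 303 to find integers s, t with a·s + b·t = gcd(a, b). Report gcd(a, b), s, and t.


Euclidean algorithm on (399, 303) — divide until remainder is 0:
  399 = 1 · 303 + 96
  303 = 3 · 96 + 15
  96 = 6 · 15 + 6
  15 = 2 · 6 + 3
  6 = 2 · 3 + 0
gcd(399, 303) = 3.
Track Bezout coefficients alongside the remainders: start with r₀ = 399 = a·1 + b·0 (s = 1, t = 0) and r₁ = 303 = a·0 + b·1 (s = 0, t = 1); each new remainder r_{k+1} = r_{k-1} − q_k·r_k inherits s_{k+1} = s_{k-1} − q_k·s_k, t_{k+1} = t_{k-1} − q_k·t_k, so r_k = a·s_k + b·t_k at every step:
  q = 1: r = 96, s = 1 − 1·0 = 1, t = 0 − 1·1 = -1  (check: 399·1 + 303·(-1) = 96)
  q = 3: r = 15, s = 0 − 3·1 = -3, t = 1 − 3·(-1) = 4  (check: 399·(-3) + 303·4 = 15)
  q = 6: r = 6, s = 1 − 6·(-3) = 19, t = -1 − 6·4 = -25  (check: 399·19 + 303·(-25) = 6)
  q = 2: r = 3, s = -3 − 2·19 = -41, t = 4 − 2·(-25) = 54  (check: 399·(-41) + 303·54 = 3)
The row with r = 3 (the gcd) gives the Bezout coefficients s = -41, t = 54.
Result: 399 · (-41) + 303 · (54) = 3.

gcd(399, 303) = 3; s = -41, t = 54 (check: 399·(-41) + 303·54 = 3).


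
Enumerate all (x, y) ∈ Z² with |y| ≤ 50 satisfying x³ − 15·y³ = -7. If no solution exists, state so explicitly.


The equation is x³ - 15y³ = -7. For fixed y, x³ = 15·y³ − 7, so a solution requires the RHS to be a perfect cube.
Strategy: iterate y from -50 to 50, compute RHS = 15·y³ − 7, and check whether it is a (positive or negative) perfect cube.
Check small values of y:
  y = 0: RHS = -7 is not a perfect cube.
  y = 1: RHS = 8 = (2)³ ⇒ x = 2 works.
  y = -1: RHS = -22 is not a perfect cube.
  y = 2: RHS = 113 is not a perfect cube.
  y = -2: RHS = -127 is not a perfect cube.
  y = 3: RHS = 398 is not a perfect cube.
  y = -3: RHS = -412 is not a perfect cube.
Continuing the search up to |y| = 50 finds no further solutions beyond those listed.
Collected solutions: (2, 1).

Solutions (with |y| ≤ 50): (2, 1).


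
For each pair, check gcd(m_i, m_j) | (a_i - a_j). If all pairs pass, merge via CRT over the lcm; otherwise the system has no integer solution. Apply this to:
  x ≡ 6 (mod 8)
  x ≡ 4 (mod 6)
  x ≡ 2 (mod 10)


Moduli 8, 6, 10 are not pairwise coprime, so CRT works modulo lcm(m_i) when all pairwise compatibility conditions hold.
Pairwise compatibility: gcd(m_i, m_j) must divide a_i - a_j for every pair.
Merge one congruence at a time:
  Start: x ≡ 6 (mod 8).
  Combine with x ≡ 4 (mod 6): gcd(8, 6) = 2; 4 - 6 = -2, which IS divisible by 2, so compatible.
    Write x = 6 + 8·t and substitute into x ≡ 4 (mod 6): 8·t ≡ 4 − 6 = -2 (mod 6).
    Divide the congruence (and modulus) by g = 2: 4·t ≡ -1 (mod 3).
    Reduce coefficients mod 3: 1·t ≡ 2 (mod 3).
    So t ≡ 2 (mod 3).
    Then x = 6 + 8·2 = 22, valid modulo lcm(8, 6) = 24: x ≡ 22 (mod 24).
  Combine with x ≡ 2 (mod 10): gcd(24, 10) = 2; 2 - 22 = -20, which IS divisible by 2, so compatible.
    Write x = 22 + 24·t and substitute into x ≡ 2 (mod 10): 24·t ≡ 2 − 22 = -20 (mod 10).
    Divide the congruence (and modulus) by g = 2: 12·t ≡ -10 (mod 5).
    Reduce coefficients mod 5: 2·t ≡ 0 (mod 5).
    The inverse of 2 mod 5 is 3 (since 2·3 = 6 = 1·5 + 1), so t ≡ 3·0 = 0 ≡ 0 (mod 5).
    Then x = 22 + 24·0 = 22, valid modulo lcm(24, 10) = 120: x ≡ 22 (mod 120).
Verify: 22 mod 8 = 6, 22 mod 6 = 4, 22 mod 10 = 2.

x ≡ 22 (mod 120).


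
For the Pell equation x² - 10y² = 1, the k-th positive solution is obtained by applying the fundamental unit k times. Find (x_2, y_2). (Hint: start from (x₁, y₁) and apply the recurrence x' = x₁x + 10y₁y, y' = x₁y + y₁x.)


Step 1: Find the fundamental solution (x₁, y₁) of x² - 10y² = 1.
  Expand √10 as a continued fraction. a₀ = ⌊√10⌋ = 3; iterate m_{k+1} = d_k·a_k − m_k, d_{k+1} = (10 − m_{k+1}²)/d_k, a_{k+1} = ⌊(a₀ + m_{k+1})/d_{k+1}⌋ (starting m₀ = 0, d₀ = 1), with convergents p_k = a_k·p_{k-1} + p_{k-2}, q_k = a_k·q_{k-1} + q_{k-2} (p₋₁ = 1, q₋₁ = 0):
  k = 0: a₀ = 3; p₀/q₀ = 3/1; p₀² − 10·q₀² = 9 − 10 = -1.
  k = 1: m = 3, d = 1, a = ⌊(3 + 3)/1⌋ = 6; p/q = (6·3 + 1)/(6·1 + 0) = 19/6; p² − 10·q² = 361 − 360 = 1.
  The first convergent with p² − 10·q² = 1 gives the fundamental solution (x₁, y₁) = (19, 6).
Step 2: Apply the recurrence (x_{n+1}, y_{n+1}) = (x₁x_n + 10y₁y_n, x₁y_n + y₁x_n) repeatedly.
  From (x_1, y_1) = (19, 6): x_2 = 19·19 + 10·6·6 = 721; y_2 = 19·6 + 6·19 = 228.
Step 3: Verify x_2² - 10·y_2² = 519841 - 519840 = 1 (should be 1). ✓

(x_1, y_1) = (19, 6); (x_2, y_2) = (721, 228).
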